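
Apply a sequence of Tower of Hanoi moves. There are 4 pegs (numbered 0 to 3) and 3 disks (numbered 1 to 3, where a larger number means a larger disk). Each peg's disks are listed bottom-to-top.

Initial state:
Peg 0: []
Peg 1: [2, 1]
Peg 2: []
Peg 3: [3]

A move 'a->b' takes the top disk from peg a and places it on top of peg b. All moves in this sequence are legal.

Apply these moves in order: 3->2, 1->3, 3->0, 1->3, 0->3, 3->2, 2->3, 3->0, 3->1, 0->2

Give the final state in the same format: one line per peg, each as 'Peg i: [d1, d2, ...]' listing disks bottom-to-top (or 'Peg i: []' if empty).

Answer: Peg 0: []
Peg 1: [2]
Peg 2: [3, 1]
Peg 3: []

Derivation:
After move 1 (3->2):
Peg 0: []
Peg 1: [2, 1]
Peg 2: [3]
Peg 3: []

After move 2 (1->3):
Peg 0: []
Peg 1: [2]
Peg 2: [3]
Peg 3: [1]

After move 3 (3->0):
Peg 0: [1]
Peg 1: [2]
Peg 2: [3]
Peg 3: []

After move 4 (1->3):
Peg 0: [1]
Peg 1: []
Peg 2: [3]
Peg 3: [2]

After move 5 (0->3):
Peg 0: []
Peg 1: []
Peg 2: [3]
Peg 3: [2, 1]

After move 6 (3->2):
Peg 0: []
Peg 1: []
Peg 2: [3, 1]
Peg 3: [2]

After move 7 (2->3):
Peg 0: []
Peg 1: []
Peg 2: [3]
Peg 3: [2, 1]

After move 8 (3->0):
Peg 0: [1]
Peg 1: []
Peg 2: [3]
Peg 3: [2]

After move 9 (3->1):
Peg 0: [1]
Peg 1: [2]
Peg 2: [3]
Peg 3: []

After move 10 (0->2):
Peg 0: []
Peg 1: [2]
Peg 2: [3, 1]
Peg 3: []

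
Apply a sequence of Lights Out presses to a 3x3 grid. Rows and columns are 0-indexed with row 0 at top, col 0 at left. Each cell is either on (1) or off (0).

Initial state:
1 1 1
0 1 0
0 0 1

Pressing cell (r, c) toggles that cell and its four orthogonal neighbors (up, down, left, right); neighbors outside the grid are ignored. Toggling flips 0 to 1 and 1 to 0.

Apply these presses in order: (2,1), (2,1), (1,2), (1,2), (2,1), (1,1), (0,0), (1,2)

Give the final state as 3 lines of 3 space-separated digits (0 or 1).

Answer: 0 1 0
0 0 0
1 0 1

Derivation:
After press 1 at (2,1):
1 1 1
0 0 0
1 1 0

After press 2 at (2,1):
1 1 1
0 1 0
0 0 1

After press 3 at (1,2):
1 1 0
0 0 1
0 0 0

After press 4 at (1,2):
1 1 1
0 1 0
0 0 1

After press 5 at (2,1):
1 1 1
0 0 0
1 1 0

After press 6 at (1,1):
1 0 1
1 1 1
1 0 0

After press 7 at (0,0):
0 1 1
0 1 1
1 0 0

After press 8 at (1,2):
0 1 0
0 0 0
1 0 1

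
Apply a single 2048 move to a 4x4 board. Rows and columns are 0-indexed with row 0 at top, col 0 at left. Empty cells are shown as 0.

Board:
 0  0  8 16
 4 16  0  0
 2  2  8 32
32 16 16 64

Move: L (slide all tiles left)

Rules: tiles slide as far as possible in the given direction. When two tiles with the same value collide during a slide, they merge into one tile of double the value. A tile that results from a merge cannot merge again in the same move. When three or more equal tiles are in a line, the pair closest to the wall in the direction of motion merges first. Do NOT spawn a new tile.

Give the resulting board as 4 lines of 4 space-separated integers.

Answer:  8 16  0  0
 4 16  0  0
 4  8 32  0
32 32 64  0

Derivation:
Slide left:
row 0: [0, 0, 8, 16] -> [8, 16, 0, 0]
row 1: [4, 16, 0, 0] -> [4, 16, 0, 0]
row 2: [2, 2, 8, 32] -> [4, 8, 32, 0]
row 3: [32, 16, 16, 64] -> [32, 32, 64, 0]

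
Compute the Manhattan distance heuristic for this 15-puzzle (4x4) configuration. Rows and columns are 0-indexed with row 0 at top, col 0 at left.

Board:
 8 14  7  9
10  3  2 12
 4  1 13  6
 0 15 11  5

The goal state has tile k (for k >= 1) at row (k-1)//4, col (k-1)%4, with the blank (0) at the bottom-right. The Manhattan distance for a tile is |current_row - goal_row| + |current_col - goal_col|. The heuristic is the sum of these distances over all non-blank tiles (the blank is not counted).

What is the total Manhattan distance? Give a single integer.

Answer: 41

Derivation:
Tile 8: (0,0)->(1,3) = 4
Tile 14: (0,1)->(3,1) = 3
Tile 7: (0,2)->(1,2) = 1
Tile 9: (0,3)->(2,0) = 5
Tile 10: (1,0)->(2,1) = 2
Tile 3: (1,1)->(0,2) = 2
Tile 2: (1,2)->(0,1) = 2
Tile 12: (1,3)->(2,3) = 1
Tile 4: (2,0)->(0,3) = 5
Tile 1: (2,1)->(0,0) = 3
Tile 13: (2,2)->(3,0) = 3
Tile 6: (2,3)->(1,1) = 3
Tile 15: (3,1)->(3,2) = 1
Tile 11: (3,2)->(2,2) = 1
Tile 5: (3,3)->(1,0) = 5
Sum: 4 + 3 + 1 + 5 + 2 + 2 + 2 + 1 + 5 + 3 + 3 + 3 + 1 + 1 + 5 = 41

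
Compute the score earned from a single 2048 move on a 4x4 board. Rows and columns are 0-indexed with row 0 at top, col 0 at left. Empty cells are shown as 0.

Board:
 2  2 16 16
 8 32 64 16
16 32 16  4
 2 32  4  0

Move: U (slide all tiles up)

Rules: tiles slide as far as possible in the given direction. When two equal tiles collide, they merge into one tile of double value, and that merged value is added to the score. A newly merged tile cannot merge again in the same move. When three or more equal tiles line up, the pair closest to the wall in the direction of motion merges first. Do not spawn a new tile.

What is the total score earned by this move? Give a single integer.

Slide up:
col 0: [2, 8, 16, 2] -> [2, 8, 16, 2]  score +0 (running 0)
col 1: [2, 32, 32, 32] -> [2, 64, 32, 0]  score +64 (running 64)
col 2: [16, 64, 16, 4] -> [16, 64, 16, 4]  score +0 (running 64)
col 3: [16, 16, 4, 0] -> [32, 4, 0, 0]  score +32 (running 96)
Board after move:
 2  2 16 32
 8 64 64  4
16 32 16  0
 2  0  4  0

Answer: 96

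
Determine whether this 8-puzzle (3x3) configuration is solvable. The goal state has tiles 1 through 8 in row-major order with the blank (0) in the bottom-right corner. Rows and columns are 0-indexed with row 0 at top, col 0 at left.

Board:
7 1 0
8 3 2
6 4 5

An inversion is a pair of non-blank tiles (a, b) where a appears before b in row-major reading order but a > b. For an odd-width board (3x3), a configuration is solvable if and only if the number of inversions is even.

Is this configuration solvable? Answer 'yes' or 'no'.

Answer: yes

Derivation:
Inversions (pairs i<j in row-major order where tile[i] > tile[j] > 0): 14
14 is even, so the puzzle is solvable.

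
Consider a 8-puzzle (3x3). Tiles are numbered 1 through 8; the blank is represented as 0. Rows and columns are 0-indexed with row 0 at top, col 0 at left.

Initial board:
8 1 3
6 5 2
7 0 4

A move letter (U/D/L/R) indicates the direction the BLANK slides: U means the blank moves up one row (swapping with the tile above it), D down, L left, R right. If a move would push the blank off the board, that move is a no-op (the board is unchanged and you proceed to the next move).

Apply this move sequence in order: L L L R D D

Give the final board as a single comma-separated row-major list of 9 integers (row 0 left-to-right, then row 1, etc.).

After move 1 (L):
8 1 3
6 5 2
0 7 4

After move 2 (L):
8 1 3
6 5 2
0 7 4

After move 3 (L):
8 1 3
6 5 2
0 7 4

After move 4 (R):
8 1 3
6 5 2
7 0 4

After move 5 (D):
8 1 3
6 5 2
7 0 4

After move 6 (D):
8 1 3
6 5 2
7 0 4

Answer: 8, 1, 3, 6, 5, 2, 7, 0, 4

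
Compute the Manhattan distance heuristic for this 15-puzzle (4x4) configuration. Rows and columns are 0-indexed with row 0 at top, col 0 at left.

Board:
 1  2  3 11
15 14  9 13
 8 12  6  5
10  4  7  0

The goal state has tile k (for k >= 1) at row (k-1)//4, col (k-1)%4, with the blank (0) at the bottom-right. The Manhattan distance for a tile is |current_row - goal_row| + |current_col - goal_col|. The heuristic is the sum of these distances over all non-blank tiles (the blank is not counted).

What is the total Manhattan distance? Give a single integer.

Tile 1: (0,0)->(0,0) = 0
Tile 2: (0,1)->(0,1) = 0
Tile 3: (0,2)->(0,2) = 0
Tile 11: (0,3)->(2,2) = 3
Tile 15: (1,0)->(3,2) = 4
Tile 14: (1,1)->(3,1) = 2
Tile 9: (1,2)->(2,0) = 3
Tile 13: (1,3)->(3,0) = 5
Tile 8: (2,0)->(1,3) = 4
Tile 12: (2,1)->(2,3) = 2
Tile 6: (2,2)->(1,1) = 2
Tile 5: (2,3)->(1,0) = 4
Tile 10: (3,0)->(2,1) = 2
Tile 4: (3,1)->(0,3) = 5
Tile 7: (3,2)->(1,2) = 2
Sum: 0 + 0 + 0 + 3 + 4 + 2 + 3 + 5 + 4 + 2 + 2 + 4 + 2 + 5 + 2 = 38

Answer: 38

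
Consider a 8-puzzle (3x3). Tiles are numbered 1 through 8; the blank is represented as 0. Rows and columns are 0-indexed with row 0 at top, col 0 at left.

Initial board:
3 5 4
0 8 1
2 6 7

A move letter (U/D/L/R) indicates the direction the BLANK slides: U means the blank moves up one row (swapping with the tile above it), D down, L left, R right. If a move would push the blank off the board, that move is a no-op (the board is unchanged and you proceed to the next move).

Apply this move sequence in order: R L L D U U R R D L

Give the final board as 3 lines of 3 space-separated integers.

Answer: 5 4 1
3 0 8
2 6 7

Derivation:
After move 1 (R):
3 5 4
8 0 1
2 6 7

After move 2 (L):
3 5 4
0 8 1
2 6 7

After move 3 (L):
3 5 4
0 8 1
2 6 7

After move 4 (D):
3 5 4
2 8 1
0 6 7

After move 5 (U):
3 5 4
0 8 1
2 6 7

After move 6 (U):
0 5 4
3 8 1
2 6 7

After move 7 (R):
5 0 4
3 8 1
2 6 7

After move 8 (R):
5 4 0
3 8 1
2 6 7

After move 9 (D):
5 4 1
3 8 0
2 6 7

After move 10 (L):
5 4 1
3 0 8
2 6 7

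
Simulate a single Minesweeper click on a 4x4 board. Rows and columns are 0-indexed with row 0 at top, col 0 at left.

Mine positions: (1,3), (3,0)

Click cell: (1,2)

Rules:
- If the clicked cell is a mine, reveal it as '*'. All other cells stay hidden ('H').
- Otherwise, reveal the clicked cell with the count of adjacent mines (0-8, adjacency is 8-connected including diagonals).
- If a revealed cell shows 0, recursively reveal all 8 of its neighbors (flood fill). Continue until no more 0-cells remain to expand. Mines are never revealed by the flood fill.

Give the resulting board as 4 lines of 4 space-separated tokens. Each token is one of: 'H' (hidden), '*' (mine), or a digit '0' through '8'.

H H H H
H H 1 H
H H H H
H H H H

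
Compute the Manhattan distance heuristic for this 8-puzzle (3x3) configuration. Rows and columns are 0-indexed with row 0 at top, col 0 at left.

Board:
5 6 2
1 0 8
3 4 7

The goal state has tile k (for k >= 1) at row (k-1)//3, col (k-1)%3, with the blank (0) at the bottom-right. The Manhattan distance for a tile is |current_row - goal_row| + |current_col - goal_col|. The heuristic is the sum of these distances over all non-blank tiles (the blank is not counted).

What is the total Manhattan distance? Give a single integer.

Tile 5: (0,0)->(1,1) = 2
Tile 6: (0,1)->(1,2) = 2
Tile 2: (0,2)->(0,1) = 1
Tile 1: (1,0)->(0,0) = 1
Tile 8: (1,2)->(2,1) = 2
Tile 3: (2,0)->(0,2) = 4
Tile 4: (2,1)->(1,0) = 2
Tile 7: (2,2)->(2,0) = 2
Sum: 2 + 2 + 1 + 1 + 2 + 4 + 2 + 2 = 16

Answer: 16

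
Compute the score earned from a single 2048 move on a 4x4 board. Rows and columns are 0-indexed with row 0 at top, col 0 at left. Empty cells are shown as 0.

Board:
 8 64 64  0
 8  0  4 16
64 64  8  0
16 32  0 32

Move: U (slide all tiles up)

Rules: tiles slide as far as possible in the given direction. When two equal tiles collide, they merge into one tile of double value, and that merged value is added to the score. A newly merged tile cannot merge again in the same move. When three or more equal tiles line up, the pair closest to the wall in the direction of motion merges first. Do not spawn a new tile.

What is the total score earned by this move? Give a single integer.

Answer: 144

Derivation:
Slide up:
col 0: [8, 8, 64, 16] -> [16, 64, 16, 0]  score +16 (running 16)
col 1: [64, 0, 64, 32] -> [128, 32, 0, 0]  score +128 (running 144)
col 2: [64, 4, 8, 0] -> [64, 4, 8, 0]  score +0 (running 144)
col 3: [0, 16, 0, 32] -> [16, 32, 0, 0]  score +0 (running 144)
Board after move:
 16 128  64  16
 64  32   4  32
 16   0   8   0
  0   0   0   0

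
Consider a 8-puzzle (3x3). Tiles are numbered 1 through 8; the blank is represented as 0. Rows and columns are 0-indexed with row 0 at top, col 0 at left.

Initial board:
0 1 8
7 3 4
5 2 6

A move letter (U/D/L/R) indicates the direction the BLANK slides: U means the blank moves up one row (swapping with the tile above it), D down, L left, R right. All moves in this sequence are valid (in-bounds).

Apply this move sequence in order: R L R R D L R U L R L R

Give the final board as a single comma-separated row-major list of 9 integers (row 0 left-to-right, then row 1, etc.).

After move 1 (R):
1 0 8
7 3 4
5 2 6

After move 2 (L):
0 1 8
7 3 4
5 2 6

After move 3 (R):
1 0 8
7 3 4
5 2 6

After move 4 (R):
1 8 0
7 3 4
5 2 6

After move 5 (D):
1 8 4
7 3 0
5 2 6

After move 6 (L):
1 8 4
7 0 3
5 2 6

After move 7 (R):
1 8 4
7 3 0
5 2 6

After move 8 (U):
1 8 0
7 3 4
5 2 6

After move 9 (L):
1 0 8
7 3 4
5 2 6

After move 10 (R):
1 8 0
7 3 4
5 2 6

After move 11 (L):
1 0 8
7 3 4
5 2 6

After move 12 (R):
1 8 0
7 3 4
5 2 6

Answer: 1, 8, 0, 7, 3, 4, 5, 2, 6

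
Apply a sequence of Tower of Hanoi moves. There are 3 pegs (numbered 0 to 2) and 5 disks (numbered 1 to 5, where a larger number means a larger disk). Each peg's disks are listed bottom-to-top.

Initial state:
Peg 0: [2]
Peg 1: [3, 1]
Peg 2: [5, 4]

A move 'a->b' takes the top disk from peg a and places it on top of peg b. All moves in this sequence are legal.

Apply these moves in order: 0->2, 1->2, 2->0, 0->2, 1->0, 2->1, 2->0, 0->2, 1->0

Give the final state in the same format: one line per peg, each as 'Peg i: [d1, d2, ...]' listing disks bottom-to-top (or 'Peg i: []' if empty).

After move 1 (0->2):
Peg 0: []
Peg 1: [3, 1]
Peg 2: [5, 4, 2]

After move 2 (1->2):
Peg 0: []
Peg 1: [3]
Peg 2: [5, 4, 2, 1]

After move 3 (2->0):
Peg 0: [1]
Peg 1: [3]
Peg 2: [5, 4, 2]

After move 4 (0->2):
Peg 0: []
Peg 1: [3]
Peg 2: [5, 4, 2, 1]

After move 5 (1->0):
Peg 0: [3]
Peg 1: []
Peg 2: [5, 4, 2, 1]

After move 6 (2->1):
Peg 0: [3]
Peg 1: [1]
Peg 2: [5, 4, 2]

After move 7 (2->0):
Peg 0: [3, 2]
Peg 1: [1]
Peg 2: [5, 4]

After move 8 (0->2):
Peg 0: [3]
Peg 1: [1]
Peg 2: [5, 4, 2]

After move 9 (1->0):
Peg 0: [3, 1]
Peg 1: []
Peg 2: [5, 4, 2]

Answer: Peg 0: [3, 1]
Peg 1: []
Peg 2: [5, 4, 2]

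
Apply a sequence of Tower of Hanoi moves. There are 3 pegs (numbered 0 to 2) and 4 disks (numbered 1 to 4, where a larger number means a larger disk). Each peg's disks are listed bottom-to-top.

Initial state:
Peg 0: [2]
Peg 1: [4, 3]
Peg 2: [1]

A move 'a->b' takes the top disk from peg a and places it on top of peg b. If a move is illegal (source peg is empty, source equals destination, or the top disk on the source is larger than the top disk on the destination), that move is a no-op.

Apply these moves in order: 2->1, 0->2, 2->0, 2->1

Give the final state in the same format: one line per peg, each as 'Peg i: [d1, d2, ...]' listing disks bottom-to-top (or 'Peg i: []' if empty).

After move 1 (2->1):
Peg 0: [2]
Peg 1: [4, 3, 1]
Peg 2: []

After move 2 (0->2):
Peg 0: []
Peg 1: [4, 3, 1]
Peg 2: [2]

After move 3 (2->0):
Peg 0: [2]
Peg 1: [4, 3, 1]
Peg 2: []

After move 4 (2->1):
Peg 0: [2]
Peg 1: [4, 3, 1]
Peg 2: []

Answer: Peg 0: [2]
Peg 1: [4, 3, 1]
Peg 2: []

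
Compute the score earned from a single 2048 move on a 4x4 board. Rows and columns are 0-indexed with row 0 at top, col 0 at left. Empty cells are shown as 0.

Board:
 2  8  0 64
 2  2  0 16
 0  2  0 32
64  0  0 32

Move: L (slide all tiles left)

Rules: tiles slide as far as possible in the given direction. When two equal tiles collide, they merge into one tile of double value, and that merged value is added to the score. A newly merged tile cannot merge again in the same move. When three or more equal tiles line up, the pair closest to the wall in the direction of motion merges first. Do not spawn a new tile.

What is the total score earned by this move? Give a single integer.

Slide left:
row 0: [2, 8, 0, 64] -> [2, 8, 64, 0]  score +0 (running 0)
row 1: [2, 2, 0, 16] -> [4, 16, 0, 0]  score +4 (running 4)
row 2: [0, 2, 0, 32] -> [2, 32, 0, 0]  score +0 (running 4)
row 3: [64, 0, 0, 32] -> [64, 32, 0, 0]  score +0 (running 4)
Board after move:
 2  8 64  0
 4 16  0  0
 2 32  0  0
64 32  0  0

Answer: 4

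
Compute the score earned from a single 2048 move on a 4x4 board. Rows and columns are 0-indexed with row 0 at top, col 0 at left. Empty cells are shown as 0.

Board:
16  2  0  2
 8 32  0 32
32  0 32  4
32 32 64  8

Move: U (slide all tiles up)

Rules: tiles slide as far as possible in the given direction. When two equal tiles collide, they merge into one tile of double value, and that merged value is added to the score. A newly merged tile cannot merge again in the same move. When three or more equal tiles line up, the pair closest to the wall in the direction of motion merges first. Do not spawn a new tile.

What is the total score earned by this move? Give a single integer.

Answer: 128

Derivation:
Slide up:
col 0: [16, 8, 32, 32] -> [16, 8, 64, 0]  score +64 (running 64)
col 1: [2, 32, 0, 32] -> [2, 64, 0, 0]  score +64 (running 128)
col 2: [0, 0, 32, 64] -> [32, 64, 0, 0]  score +0 (running 128)
col 3: [2, 32, 4, 8] -> [2, 32, 4, 8]  score +0 (running 128)
Board after move:
16  2 32  2
 8 64 64 32
64  0  0  4
 0  0  0  8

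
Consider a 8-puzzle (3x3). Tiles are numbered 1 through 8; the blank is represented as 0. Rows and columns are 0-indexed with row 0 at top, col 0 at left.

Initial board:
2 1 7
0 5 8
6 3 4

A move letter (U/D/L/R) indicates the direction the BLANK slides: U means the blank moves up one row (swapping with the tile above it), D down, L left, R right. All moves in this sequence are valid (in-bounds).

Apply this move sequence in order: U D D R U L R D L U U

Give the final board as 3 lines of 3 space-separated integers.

Answer: 0 1 7
2 5 8
6 3 4

Derivation:
After move 1 (U):
0 1 7
2 5 8
6 3 4

After move 2 (D):
2 1 7
0 5 8
6 3 4

After move 3 (D):
2 1 7
6 5 8
0 3 4

After move 4 (R):
2 1 7
6 5 8
3 0 4

After move 5 (U):
2 1 7
6 0 8
3 5 4

After move 6 (L):
2 1 7
0 6 8
3 5 4

After move 7 (R):
2 1 7
6 0 8
3 5 4

After move 8 (D):
2 1 7
6 5 8
3 0 4

After move 9 (L):
2 1 7
6 5 8
0 3 4

After move 10 (U):
2 1 7
0 5 8
6 3 4

After move 11 (U):
0 1 7
2 5 8
6 3 4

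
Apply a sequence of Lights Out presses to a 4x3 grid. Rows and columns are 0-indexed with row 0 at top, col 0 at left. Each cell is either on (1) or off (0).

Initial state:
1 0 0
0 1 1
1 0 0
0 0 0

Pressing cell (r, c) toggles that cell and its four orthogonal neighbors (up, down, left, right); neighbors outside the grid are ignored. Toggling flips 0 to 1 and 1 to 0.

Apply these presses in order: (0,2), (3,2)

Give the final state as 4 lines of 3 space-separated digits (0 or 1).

Answer: 1 1 1
0 1 0
1 0 1
0 1 1

Derivation:
After press 1 at (0,2):
1 1 1
0 1 0
1 0 0
0 0 0

After press 2 at (3,2):
1 1 1
0 1 0
1 0 1
0 1 1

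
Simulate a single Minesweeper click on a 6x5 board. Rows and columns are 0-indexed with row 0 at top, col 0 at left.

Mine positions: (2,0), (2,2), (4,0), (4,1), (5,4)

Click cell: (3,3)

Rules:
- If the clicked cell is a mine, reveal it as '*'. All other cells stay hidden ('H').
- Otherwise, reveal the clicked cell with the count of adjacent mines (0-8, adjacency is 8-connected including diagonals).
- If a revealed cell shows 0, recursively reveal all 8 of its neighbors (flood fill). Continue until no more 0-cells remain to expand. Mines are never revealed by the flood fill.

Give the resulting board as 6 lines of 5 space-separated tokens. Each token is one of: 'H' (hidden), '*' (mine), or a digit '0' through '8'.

H H H H H
H H H H H
H H H H H
H H H 1 H
H H H H H
H H H H H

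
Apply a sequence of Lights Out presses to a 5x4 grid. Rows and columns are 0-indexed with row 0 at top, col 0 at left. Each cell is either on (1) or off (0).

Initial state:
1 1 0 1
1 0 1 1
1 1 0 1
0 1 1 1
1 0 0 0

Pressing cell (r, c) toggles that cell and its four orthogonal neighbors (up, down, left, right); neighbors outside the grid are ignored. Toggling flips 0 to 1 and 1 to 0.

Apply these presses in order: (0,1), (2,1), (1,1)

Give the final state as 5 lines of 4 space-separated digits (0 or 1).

After press 1 at (0,1):
0 0 1 1
1 1 1 1
1 1 0 1
0 1 1 1
1 0 0 0

After press 2 at (2,1):
0 0 1 1
1 0 1 1
0 0 1 1
0 0 1 1
1 0 0 0

After press 3 at (1,1):
0 1 1 1
0 1 0 1
0 1 1 1
0 0 1 1
1 0 0 0

Answer: 0 1 1 1
0 1 0 1
0 1 1 1
0 0 1 1
1 0 0 0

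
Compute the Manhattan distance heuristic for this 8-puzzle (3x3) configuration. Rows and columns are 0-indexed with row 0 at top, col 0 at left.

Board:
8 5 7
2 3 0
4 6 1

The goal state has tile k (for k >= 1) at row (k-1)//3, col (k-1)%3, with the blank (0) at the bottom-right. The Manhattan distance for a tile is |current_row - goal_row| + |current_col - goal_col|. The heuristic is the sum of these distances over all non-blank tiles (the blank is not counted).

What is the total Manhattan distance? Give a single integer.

Answer: 19

Derivation:
Tile 8: at (0,0), goal (2,1), distance |0-2|+|0-1| = 3
Tile 5: at (0,1), goal (1,1), distance |0-1|+|1-1| = 1
Tile 7: at (0,2), goal (2,0), distance |0-2|+|2-0| = 4
Tile 2: at (1,0), goal (0,1), distance |1-0|+|0-1| = 2
Tile 3: at (1,1), goal (0,2), distance |1-0|+|1-2| = 2
Tile 4: at (2,0), goal (1,0), distance |2-1|+|0-0| = 1
Tile 6: at (2,1), goal (1,2), distance |2-1|+|1-2| = 2
Tile 1: at (2,2), goal (0,0), distance |2-0|+|2-0| = 4
Sum: 3 + 1 + 4 + 2 + 2 + 1 + 2 + 4 = 19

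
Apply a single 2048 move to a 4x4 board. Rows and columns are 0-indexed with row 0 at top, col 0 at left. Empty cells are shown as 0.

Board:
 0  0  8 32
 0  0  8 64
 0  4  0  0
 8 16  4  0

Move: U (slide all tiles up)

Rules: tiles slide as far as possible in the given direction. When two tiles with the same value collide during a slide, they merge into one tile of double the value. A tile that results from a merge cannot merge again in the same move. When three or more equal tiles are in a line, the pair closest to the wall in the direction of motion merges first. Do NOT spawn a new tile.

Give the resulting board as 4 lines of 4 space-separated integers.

Slide up:
col 0: [0, 0, 0, 8] -> [8, 0, 0, 0]
col 1: [0, 0, 4, 16] -> [4, 16, 0, 0]
col 2: [8, 8, 0, 4] -> [16, 4, 0, 0]
col 3: [32, 64, 0, 0] -> [32, 64, 0, 0]

Answer:  8  4 16 32
 0 16  4 64
 0  0  0  0
 0  0  0  0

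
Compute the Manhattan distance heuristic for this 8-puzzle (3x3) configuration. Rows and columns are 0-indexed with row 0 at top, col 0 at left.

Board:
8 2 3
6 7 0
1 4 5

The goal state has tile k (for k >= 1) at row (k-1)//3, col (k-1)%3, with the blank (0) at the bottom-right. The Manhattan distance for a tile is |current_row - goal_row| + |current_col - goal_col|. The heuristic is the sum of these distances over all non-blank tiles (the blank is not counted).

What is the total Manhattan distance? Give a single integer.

Tile 8: at (0,0), goal (2,1), distance |0-2|+|0-1| = 3
Tile 2: at (0,1), goal (0,1), distance |0-0|+|1-1| = 0
Tile 3: at (0,2), goal (0,2), distance |0-0|+|2-2| = 0
Tile 6: at (1,0), goal (1,2), distance |1-1|+|0-2| = 2
Tile 7: at (1,1), goal (2,0), distance |1-2|+|1-0| = 2
Tile 1: at (2,0), goal (0,0), distance |2-0|+|0-0| = 2
Tile 4: at (2,1), goal (1,0), distance |2-1|+|1-0| = 2
Tile 5: at (2,2), goal (1,1), distance |2-1|+|2-1| = 2
Sum: 3 + 0 + 0 + 2 + 2 + 2 + 2 + 2 = 13

Answer: 13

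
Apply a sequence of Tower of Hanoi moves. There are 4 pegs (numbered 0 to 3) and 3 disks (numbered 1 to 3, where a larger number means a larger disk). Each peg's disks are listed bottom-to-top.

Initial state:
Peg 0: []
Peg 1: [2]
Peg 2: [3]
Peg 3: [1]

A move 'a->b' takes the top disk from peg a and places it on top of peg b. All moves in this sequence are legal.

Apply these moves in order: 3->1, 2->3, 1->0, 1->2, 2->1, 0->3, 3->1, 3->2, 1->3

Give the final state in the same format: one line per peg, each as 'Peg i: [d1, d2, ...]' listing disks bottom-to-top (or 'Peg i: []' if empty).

Answer: Peg 0: []
Peg 1: [2]
Peg 2: [3]
Peg 3: [1]

Derivation:
After move 1 (3->1):
Peg 0: []
Peg 1: [2, 1]
Peg 2: [3]
Peg 3: []

After move 2 (2->3):
Peg 0: []
Peg 1: [2, 1]
Peg 2: []
Peg 3: [3]

After move 3 (1->0):
Peg 0: [1]
Peg 1: [2]
Peg 2: []
Peg 3: [3]

After move 4 (1->2):
Peg 0: [1]
Peg 1: []
Peg 2: [2]
Peg 3: [3]

After move 5 (2->1):
Peg 0: [1]
Peg 1: [2]
Peg 2: []
Peg 3: [3]

After move 6 (0->3):
Peg 0: []
Peg 1: [2]
Peg 2: []
Peg 3: [3, 1]

After move 7 (3->1):
Peg 0: []
Peg 1: [2, 1]
Peg 2: []
Peg 3: [3]

After move 8 (3->2):
Peg 0: []
Peg 1: [2, 1]
Peg 2: [3]
Peg 3: []

After move 9 (1->3):
Peg 0: []
Peg 1: [2]
Peg 2: [3]
Peg 3: [1]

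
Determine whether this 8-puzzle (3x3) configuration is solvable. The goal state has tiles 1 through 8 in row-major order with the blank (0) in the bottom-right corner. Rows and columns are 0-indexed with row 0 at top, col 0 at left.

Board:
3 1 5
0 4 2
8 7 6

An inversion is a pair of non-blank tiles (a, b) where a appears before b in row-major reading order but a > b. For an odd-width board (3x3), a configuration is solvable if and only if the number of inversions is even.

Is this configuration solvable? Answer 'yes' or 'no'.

Answer: yes

Derivation:
Inversions (pairs i<j in row-major order where tile[i] > tile[j] > 0): 8
8 is even, so the puzzle is solvable.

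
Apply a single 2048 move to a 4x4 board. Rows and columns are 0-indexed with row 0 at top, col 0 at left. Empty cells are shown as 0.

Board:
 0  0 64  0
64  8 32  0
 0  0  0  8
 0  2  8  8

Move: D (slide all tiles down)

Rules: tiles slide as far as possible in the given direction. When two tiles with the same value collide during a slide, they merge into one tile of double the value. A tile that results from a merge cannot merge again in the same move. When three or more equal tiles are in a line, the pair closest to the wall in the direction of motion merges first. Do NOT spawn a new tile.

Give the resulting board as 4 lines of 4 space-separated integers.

Slide down:
col 0: [0, 64, 0, 0] -> [0, 0, 0, 64]
col 1: [0, 8, 0, 2] -> [0, 0, 8, 2]
col 2: [64, 32, 0, 8] -> [0, 64, 32, 8]
col 3: [0, 0, 8, 8] -> [0, 0, 0, 16]

Answer:  0  0  0  0
 0  0 64  0
 0  8 32  0
64  2  8 16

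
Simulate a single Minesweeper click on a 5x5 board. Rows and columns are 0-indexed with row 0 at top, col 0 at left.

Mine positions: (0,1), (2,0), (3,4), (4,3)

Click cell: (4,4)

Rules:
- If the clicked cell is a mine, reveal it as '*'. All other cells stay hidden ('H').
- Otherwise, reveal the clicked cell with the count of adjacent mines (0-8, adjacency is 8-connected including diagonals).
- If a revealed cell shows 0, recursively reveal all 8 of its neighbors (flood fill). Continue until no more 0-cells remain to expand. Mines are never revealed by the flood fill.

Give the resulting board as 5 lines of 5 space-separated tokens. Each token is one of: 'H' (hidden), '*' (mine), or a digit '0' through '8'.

H H H H H
H H H H H
H H H H H
H H H H H
H H H H 2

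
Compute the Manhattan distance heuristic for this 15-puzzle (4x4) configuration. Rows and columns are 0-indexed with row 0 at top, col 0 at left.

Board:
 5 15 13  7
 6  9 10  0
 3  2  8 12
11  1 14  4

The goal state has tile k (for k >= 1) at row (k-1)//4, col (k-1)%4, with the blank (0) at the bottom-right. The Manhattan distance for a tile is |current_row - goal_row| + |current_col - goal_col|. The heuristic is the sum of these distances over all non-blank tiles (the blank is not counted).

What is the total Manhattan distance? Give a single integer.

Answer: 36

Derivation:
Tile 5: at (0,0), goal (1,0), distance |0-1|+|0-0| = 1
Tile 15: at (0,1), goal (3,2), distance |0-3|+|1-2| = 4
Tile 13: at (0,2), goal (3,0), distance |0-3|+|2-0| = 5
Tile 7: at (0,3), goal (1,2), distance |0-1|+|3-2| = 2
Tile 6: at (1,0), goal (1,1), distance |1-1|+|0-1| = 1
Tile 9: at (1,1), goal (2,0), distance |1-2|+|1-0| = 2
Tile 10: at (1,2), goal (2,1), distance |1-2|+|2-1| = 2
Tile 3: at (2,0), goal (0,2), distance |2-0|+|0-2| = 4
Tile 2: at (2,1), goal (0,1), distance |2-0|+|1-1| = 2
Tile 8: at (2,2), goal (1,3), distance |2-1|+|2-3| = 2
Tile 12: at (2,3), goal (2,3), distance |2-2|+|3-3| = 0
Tile 11: at (3,0), goal (2,2), distance |3-2|+|0-2| = 3
Tile 1: at (3,1), goal (0,0), distance |3-0|+|1-0| = 4
Tile 14: at (3,2), goal (3,1), distance |3-3|+|2-1| = 1
Tile 4: at (3,3), goal (0,3), distance |3-0|+|3-3| = 3
Sum: 1 + 4 + 5 + 2 + 1 + 2 + 2 + 4 + 2 + 2 + 0 + 3 + 4 + 1 + 3 = 36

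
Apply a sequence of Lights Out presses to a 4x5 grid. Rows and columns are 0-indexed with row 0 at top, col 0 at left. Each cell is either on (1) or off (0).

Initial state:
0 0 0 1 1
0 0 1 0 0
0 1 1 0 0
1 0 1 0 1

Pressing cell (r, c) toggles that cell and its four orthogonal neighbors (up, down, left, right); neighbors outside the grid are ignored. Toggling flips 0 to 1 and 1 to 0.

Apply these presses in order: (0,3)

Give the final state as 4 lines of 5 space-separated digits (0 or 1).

Answer: 0 0 1 0 0
0 0 1 1 0
0 1 1 0 0
1 0 1 0 1

Derivation:
After press 1 at (0,3):
0 0 1 0 0
0 0 1 1 0
0 1 1 0 0
1 0 1 0 1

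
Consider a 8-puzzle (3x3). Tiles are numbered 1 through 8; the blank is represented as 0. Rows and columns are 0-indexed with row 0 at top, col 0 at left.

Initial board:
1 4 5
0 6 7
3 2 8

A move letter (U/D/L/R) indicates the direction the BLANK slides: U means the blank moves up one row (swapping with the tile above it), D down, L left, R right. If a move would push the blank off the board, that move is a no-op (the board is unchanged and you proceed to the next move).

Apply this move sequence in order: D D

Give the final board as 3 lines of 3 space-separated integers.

Answer: 1 4 5
3 6 7
0 2 8

Derivation:
After move 1 (D):
1 4 5
3 6 7
0 2 8

After move 2 (D):
1 4 5
3 6 7
0 2 8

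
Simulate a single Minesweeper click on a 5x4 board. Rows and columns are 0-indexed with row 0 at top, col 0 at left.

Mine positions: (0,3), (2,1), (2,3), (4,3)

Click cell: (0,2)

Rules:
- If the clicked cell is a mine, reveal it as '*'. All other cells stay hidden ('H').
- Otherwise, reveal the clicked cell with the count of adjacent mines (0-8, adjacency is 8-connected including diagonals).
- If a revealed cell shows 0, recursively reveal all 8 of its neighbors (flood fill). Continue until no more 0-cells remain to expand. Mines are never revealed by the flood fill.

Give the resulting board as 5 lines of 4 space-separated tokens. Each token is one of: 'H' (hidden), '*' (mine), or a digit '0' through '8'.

H H 1 H
H H H H
H H H H
H H H H
H H H H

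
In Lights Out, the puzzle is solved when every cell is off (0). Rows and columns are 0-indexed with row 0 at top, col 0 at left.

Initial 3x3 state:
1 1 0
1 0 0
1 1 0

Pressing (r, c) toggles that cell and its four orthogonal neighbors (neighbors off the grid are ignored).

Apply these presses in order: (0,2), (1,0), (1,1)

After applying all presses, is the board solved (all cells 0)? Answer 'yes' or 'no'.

Answer: no

Derivation:
After press 1 at (0,2):
1 0 1
1 0 1
1 1 0

After press 2 at (1,0):
0 0 1
0 1 1
0 1 0

After press 3 at (1,1):
0 1 1
1 0 0
0 0 0

Lights still on: 3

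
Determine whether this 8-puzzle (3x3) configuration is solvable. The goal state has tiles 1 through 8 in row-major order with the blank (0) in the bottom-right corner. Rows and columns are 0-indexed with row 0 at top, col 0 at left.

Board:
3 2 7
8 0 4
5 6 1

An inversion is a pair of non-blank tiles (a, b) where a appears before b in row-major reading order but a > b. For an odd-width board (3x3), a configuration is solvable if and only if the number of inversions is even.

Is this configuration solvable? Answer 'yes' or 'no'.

Answer: yes

Derivation:
Inversions (pairs i<j in row-major order where tile[i] > tile[j] > 0): 14
14 is even, so the puzzle is solvable.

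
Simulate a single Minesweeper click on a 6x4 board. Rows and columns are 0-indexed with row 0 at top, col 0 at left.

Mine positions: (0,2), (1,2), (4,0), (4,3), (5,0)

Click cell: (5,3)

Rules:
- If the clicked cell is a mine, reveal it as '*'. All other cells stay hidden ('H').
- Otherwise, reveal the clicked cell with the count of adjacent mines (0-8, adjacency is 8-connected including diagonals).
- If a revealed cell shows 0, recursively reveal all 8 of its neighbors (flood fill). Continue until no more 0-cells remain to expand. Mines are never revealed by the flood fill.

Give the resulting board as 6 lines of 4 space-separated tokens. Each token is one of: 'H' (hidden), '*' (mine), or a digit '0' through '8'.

H H H H
H H H H
H H H H
H H H H
H H H H
H H H 1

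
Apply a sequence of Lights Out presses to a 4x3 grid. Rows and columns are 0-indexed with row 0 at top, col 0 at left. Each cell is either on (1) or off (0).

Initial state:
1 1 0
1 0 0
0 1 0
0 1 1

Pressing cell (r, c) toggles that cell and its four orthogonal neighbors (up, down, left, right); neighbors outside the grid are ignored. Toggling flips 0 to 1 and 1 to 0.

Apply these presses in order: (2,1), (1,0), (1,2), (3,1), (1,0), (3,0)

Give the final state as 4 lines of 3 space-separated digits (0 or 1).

After press 1 at (2,1):
1 1 0
1 1 0
1 0 1
0 0 1

After press 2 at (1,0):
0 1 0
0 0 0
0 0 1
0 0 1

After press 3 at (1,2):
0 1 1
0 1 1
0 0 0
0 0 1

After press 4 at (3,1):
0 1 1
0 1 1
0 1 0
1 1 0

After press 5 at (1,0):
1 1 1
1 0 1
1 1 0
1 1 0

After press 6 at (3,0):
1 1 1
1 0 1
0 1 0
0 0 0

Answer: 1 1 1
1 0 1
0 1 0
0 0 0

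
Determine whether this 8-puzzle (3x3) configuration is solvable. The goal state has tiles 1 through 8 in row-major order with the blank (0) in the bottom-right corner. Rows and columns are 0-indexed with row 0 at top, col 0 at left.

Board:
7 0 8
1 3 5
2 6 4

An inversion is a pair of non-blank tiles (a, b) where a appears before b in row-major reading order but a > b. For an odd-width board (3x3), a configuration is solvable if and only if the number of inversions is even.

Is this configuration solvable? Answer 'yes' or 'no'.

Inversions (pairs i<j in row-major order where tile[i] > tile[j] > 0): 16
16 is even, so the puzzle is solvable.

Answer: yes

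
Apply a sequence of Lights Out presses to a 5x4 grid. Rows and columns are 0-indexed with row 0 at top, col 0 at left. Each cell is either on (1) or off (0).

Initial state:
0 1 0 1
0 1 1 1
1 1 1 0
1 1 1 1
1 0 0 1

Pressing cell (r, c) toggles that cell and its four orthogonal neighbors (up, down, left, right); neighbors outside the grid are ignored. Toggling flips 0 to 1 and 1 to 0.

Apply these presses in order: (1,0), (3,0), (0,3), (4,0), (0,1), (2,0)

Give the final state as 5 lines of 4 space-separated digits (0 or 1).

After press 1 at (1,0):
1 1 0 1
1 0 1 1
0 1 1 0
1 1 1 1
1 0 0 1

After press 2 at (3,0):
1 1 0 1
1 0 1 1
1 1 1 0
0 0 1 1
0 0 0 1

After press 3 at (0,3):
1 1 1 0
1 0 1 0
1 1 1 0
0 0 1 1
0 0 0 1

After press 4 at (4,0):
1 1 1 0
1 0 1 0
1 1 1 0
1 0 1 1
1 1 0 1

After press 5 at (0,1):
0 0 0 0
1 1 1 0
1 1 1 0
1 0 1 1
1 1 0 1

After press 6 at (2,0):
0 0 0 0
0 1 1 0
0 0 1 0
0 0 1 1
1 1 0 1

Answer: 0 0 0 0
0 1 1 0
0 0 1 0
0 0 1 1
1 1 0 1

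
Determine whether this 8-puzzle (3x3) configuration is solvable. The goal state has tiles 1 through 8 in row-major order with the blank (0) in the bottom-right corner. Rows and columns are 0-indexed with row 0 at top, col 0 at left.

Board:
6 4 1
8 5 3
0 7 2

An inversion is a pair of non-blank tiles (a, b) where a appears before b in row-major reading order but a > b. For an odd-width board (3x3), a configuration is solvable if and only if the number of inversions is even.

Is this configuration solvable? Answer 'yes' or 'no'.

Inversions (pairs i<j in row-major order where tile[i] > tile[j] > 0): 16
16 is even, so the puzzle is solvable.

Answer: yes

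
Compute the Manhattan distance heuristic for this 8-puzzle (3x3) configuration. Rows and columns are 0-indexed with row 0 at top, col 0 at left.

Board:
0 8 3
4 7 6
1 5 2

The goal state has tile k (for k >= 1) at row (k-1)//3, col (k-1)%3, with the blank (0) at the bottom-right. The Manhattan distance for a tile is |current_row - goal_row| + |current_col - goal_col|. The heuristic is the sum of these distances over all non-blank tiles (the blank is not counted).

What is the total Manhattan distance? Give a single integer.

Answer: 10

Derivation:
Tile 8: (0,1)->(2,1) = 2
Tile 3: (0,2)->(0,2) = 0
Tile 4: (1,0)->(1,0) = 0
Tile 7: (1,1)->(2,0) = 2
Tile 6: (1,2)->(1,2) = 0
Tile 1: (2,0)->(0,0) = 2
Tile 5: (2,1)->(1,1) = 1
Tile 2: (2,2)->(0,1) = 3
Sum: 2 + 0 + 0 + 2 + 0 + 2 + 1 + 3 = 10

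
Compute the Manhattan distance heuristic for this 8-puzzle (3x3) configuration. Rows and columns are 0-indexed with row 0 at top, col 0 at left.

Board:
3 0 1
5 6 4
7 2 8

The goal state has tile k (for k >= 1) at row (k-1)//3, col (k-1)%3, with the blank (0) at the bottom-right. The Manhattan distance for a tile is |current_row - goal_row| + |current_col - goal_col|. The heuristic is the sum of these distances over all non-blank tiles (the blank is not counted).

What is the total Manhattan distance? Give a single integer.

Tile 3: at (0,0), goal (0,2), distance |0-0|+|0-2| = 2
Tile 1: at (0,2), goal (0,0), distance |0-0|+|2-0| = 2
Tile 5: at (1,0), goal (1,1), distance |1-1|+|0-1| = 1
Tile 6: at (1,1), goal (1,2), distance |1-1|+|1-2| = 1
Tile 4: at (1,2), goal (1,0), distance |1-1|+|2-0| = 2
Tile 7: at (2,0), goal (2,0), distance |2-2|+|0-0| = 0
Tile 2: at (2,1), goal (0,1), distance |2-0|+|1-1| = 2
Tile 8: at (2,2), goal (2,1), distance |2-2|+|2-1| = 1
Sum: 2 + 2 + 1 + 1 + 2 + 0 + 2 + 1 = 11

Answer: 11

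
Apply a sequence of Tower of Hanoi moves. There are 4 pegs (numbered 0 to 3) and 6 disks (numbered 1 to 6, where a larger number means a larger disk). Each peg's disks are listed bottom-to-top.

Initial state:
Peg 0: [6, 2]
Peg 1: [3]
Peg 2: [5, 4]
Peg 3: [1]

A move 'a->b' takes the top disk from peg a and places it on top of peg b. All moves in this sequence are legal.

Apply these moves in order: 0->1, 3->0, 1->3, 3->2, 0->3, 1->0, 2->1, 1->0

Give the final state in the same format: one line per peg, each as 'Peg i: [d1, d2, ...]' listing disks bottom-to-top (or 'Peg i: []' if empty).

Answer: Peg 0: [6, 3, 2]
Peg 1: []
Peg 2: [5, 4]
Peg 3: [1]

Derivation:
After move 1 (0->1):
Peg 0: [6]
Peg 1: [3, 2]
Peg 2: [5, 4]
Peg 3: [1]

After move 2 (3->0):
Peg 0: [6, 1]
Peg 1: [3, 2]
Peg 2: [5, 4]
Peg 3: []

After move 3 (1->3):
Peg 0: [6, 1]
Peg 1: [3]
Peg 2: [5, 4]
Peg 3: [2]

After move 4 (3->2):
Peg 0: [6, 1]
Peg 1: [3]
Peg 2: [5, 4, 2]
Peg 3: []

After move 5 (0->3):
Peg 0: [6]
Peg 1: [3]
Peg 2: [5, 4, 2]
Peg 3: [1]

After move 6 (1->0):
Peg 0: [6, 3]
Peg 1: []
Peg 2: [5, 4, 2]
Peg 3: [1]

After move 7 (2->1):
Peg 0: [6, 3]
Peg 1: [2]
Peg 2: [5, 4]
Peg 3: [1]

After move 8 (1->0):
Peg 0: [6, 3, 2]
Peg 1: []
Peg 2: [5, 4]
Peg 3: [1]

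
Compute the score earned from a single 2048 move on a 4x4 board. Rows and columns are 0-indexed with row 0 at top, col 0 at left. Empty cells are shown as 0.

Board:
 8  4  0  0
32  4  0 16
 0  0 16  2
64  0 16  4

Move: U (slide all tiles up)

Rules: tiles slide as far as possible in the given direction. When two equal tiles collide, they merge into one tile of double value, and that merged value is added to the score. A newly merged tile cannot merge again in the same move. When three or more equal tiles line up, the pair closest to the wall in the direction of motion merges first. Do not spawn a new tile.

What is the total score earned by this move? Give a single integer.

Slide up:
col 0: [8, 32, 0, 64] -> [8, 32, 64, 0]  score +0 (running 0)
col 1: [4, 4, 0, 0] -> [8, 0, 0, 0]  score +8 (running 8)
col 2: [0, 0, 16, 16] -> [32, 0, 0, 0]  score +32 (running 40)
col 3: [0, 16, 2, 4] -> [16, 2, 4, 0]  score +0 (running 40)
Board after move:
 8  8 32 16
32  0  0  2
64  0  0  4
 0  0  0  0

Answer: 40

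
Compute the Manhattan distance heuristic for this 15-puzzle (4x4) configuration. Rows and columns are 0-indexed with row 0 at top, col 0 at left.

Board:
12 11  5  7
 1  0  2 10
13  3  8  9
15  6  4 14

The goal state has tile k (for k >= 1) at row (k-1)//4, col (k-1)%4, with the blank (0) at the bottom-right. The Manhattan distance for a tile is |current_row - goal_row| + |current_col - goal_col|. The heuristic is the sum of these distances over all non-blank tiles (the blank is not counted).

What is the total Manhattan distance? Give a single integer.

Tile 12: (0,0)->(2,3) = 5
Tile 11: (0,1)->(2,2) = 3
Tile 5: (0,2)->(1,0) = 3
Tile 7: (0,3)->(1,2) = 2
Tile 1: (1,0)->(0,0) = 1
Tile 2: (1,2)->(0,1) = 2
Tile 10: (1,3)->(2,1) = 3
Tile 13: (2,0)->(3,0) = 1
Tile 3: (2,1)->(0,2) = 3
Tile 8: (2,2)->(1,3) = 2
Tile 9: (2,3)->(2,0) = 3
Tile 15: (3,0)->(3,2) = 2
Tile 6: (3,1)->(1,1) = 2
Tile 4: (3,2)->(0,3) = 4
Tile 14: (3,3)->(3,1) = 2
Sum: 5 + 3 + 3 + 2 + 1 + 2 + 3 + 1 + 3 + 2 + 3 + 2 + 2 + 4 + 2 = 38

Answer: 38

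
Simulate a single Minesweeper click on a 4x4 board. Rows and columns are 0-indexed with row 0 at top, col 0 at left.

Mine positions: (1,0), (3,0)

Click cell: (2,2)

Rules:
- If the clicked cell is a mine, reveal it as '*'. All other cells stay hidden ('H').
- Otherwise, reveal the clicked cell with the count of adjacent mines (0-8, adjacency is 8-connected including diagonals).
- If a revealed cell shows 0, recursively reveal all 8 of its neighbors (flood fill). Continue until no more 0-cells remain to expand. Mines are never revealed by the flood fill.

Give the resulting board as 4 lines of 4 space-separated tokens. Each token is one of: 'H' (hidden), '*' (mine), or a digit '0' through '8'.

H 1 0 0
H 1 0 0
H 2 0 0
H 1 0 0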